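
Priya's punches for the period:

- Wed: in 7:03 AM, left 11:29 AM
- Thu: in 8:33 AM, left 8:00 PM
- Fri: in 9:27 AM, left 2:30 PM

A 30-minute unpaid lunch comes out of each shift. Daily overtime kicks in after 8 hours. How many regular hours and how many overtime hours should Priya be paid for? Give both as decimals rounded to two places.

Wed: 7:03 AM–11:29 AM = 4 h 26 min; less 30 min break → 3 h 56 min
Thu: 8:33 AM–8:00 PM = 11 h 27 min; less 30 min break → 10 h 57 min
Fri: 9:27 AM–2:30 PM = 5 h 3 min; less 30 min break → 4 h 33 min
Wed reg 3 h 56 min / OT 0 h 0 min; Thu reg 8 h 0 min / OT 2 h 57 min; Fri reg 4 h 33 min / OT 0 h 0 min.
Totals: regular 16 h 29 min, overtime 2 h 57 min.

Regular 16.48 hours, overtime 2.95 hours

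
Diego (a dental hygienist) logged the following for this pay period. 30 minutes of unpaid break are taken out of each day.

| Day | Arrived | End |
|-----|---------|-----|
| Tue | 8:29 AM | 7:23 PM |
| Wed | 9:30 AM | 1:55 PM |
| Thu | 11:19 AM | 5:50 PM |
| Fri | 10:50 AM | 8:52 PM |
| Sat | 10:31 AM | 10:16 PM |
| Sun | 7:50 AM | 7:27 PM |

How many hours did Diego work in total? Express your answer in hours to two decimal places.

Tue: 8:29 AM–7:23 PM = 10 h 54 min; less 30 min break → 10 h 24 min
Wed: 9:30 AM–1:55 PM = 4 h 25 min; less 30 min break → 3 h 55 min
Thu: 11:19 AM–5:50 PM = 6 h 31 min; less 30 min break → 6 h 1 min
Fri: 10:50 AM–8:52 PM = 10 h 2 min; less 30 min break → 9 h 32 min
Sat: 10:31 AM–10:16 PM = 11 h 45 min; less 30 min break → 11 h 15 min
Sun: 7:50 AM–7:27 PM = 11 h 37 min; less 30 min break → 11 h 7 min
Total: 10 h 24 min + 3 h 55 min + 6 h 1 min + 9 h 32 min + 11 h 15 min + 11 h 7 min = 52 h 14 min.

52.23 hours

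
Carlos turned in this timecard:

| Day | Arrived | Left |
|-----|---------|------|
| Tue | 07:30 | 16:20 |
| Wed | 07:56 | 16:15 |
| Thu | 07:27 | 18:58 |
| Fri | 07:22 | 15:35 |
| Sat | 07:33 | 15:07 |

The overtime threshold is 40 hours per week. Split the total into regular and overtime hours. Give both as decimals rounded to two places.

Regular 40.00 hours, overtime 4.45 hours

Tue: 07:30–16:20 = 8 h 50 min
Wed: 07:56–16:15 = 8 h 19 min
Thu: 07:27–18:58 = 11 h 31 min
Fri: 07:22–15:35 = 8 h 13 min
Sat: 07:33–15:07 = 7 h 34 min
Total worked: 44 h 27 min = 44.45 h.
Threshold 40 h → overtime 4 h 27 min, regular 40 h 0 min.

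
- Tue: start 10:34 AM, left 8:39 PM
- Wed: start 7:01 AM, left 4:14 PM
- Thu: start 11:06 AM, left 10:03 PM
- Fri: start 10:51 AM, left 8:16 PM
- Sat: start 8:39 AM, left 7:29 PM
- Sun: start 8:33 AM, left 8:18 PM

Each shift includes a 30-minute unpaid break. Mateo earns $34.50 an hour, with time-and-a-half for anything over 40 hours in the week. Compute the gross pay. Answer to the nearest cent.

Tue: 10:34 AM–8:39 PM = 10 h 5 min; less 30 min break → 9 h 35 min
Wed: 7:01 AM–4:14 PM = 9 h 13 min; less 30 min break → 8 h 43 min
Thu: 11:06 AM–10:03 PM = 10 h 57 min; less 30 min break → 10 h 27 min
Fri: 10:51 AM–8:16 PM = 9 h 25 min; less 30 min break → 8 h 55 min
Sat: 8:39 AM–7:29 PM = 10 h 50 min; less 30 min break → 10 h 20 min
Sun: 8:33 AM–8:18 PM = 11 h 45 min; less 30 min break → 11 h 15 min
Total worked: 59 h 15 min = 3555 min.
Regular 40 h 0 min = 2400 min at $34.50/h; overtime 19 h 15 min = 1155 min at $51.75/h.
Pay = (2400 × $34.50 + 1155 × $51.75) ÷ 60 = $2376.19.

$2376.19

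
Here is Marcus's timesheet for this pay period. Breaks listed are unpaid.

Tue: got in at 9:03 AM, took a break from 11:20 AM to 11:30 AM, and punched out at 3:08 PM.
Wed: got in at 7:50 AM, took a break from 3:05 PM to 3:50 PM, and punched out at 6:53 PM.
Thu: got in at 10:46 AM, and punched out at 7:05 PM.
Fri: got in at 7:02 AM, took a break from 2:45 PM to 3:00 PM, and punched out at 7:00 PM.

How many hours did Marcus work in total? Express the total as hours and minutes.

36 h 15 min

Tue: 9:03 AM–3:08 PM = 6 h 5 min; less 10 min break → 5 h 55 min
Wed: 7:50 AM–6:53 PM = 11 h 3 min; less 45 min break → 10 h 18 min
Thu: 10:46 AM–7:05 PM = 8 h 19 min
Fri: 7:02 AM–7:00 PM = 11 h 58 min; less 15 min break → 11 h 43 min
Total: 5 h 55 min + 10 h 18 min + 8 h 19 min + 11 h 43 min = 36 h 15 min.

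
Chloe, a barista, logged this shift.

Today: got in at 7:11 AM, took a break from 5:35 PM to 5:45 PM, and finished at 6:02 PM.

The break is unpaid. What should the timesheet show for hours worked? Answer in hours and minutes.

Today: 7:11 AM–6:02 PM = 10 h 51 min; less 10 min break → 10 h 41 min

10 h 41 min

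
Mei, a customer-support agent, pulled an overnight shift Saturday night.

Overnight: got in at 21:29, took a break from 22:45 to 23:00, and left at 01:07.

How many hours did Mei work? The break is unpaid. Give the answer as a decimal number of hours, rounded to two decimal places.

3.38 hours

Overnight: 21:29 → midnight = 2 h 31 min; midnight → 01:07 = 1 h 7 min; span 3 h 38 min; less 15 min break → 3 h 23 min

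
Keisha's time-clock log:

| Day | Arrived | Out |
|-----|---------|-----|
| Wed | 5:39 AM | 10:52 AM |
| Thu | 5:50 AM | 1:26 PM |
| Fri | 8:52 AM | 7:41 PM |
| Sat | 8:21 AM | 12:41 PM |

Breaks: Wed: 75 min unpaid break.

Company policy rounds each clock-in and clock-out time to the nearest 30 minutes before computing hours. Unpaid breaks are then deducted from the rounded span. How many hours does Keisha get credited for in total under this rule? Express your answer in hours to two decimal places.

26.25 hours

Wed: in 5:39 AM→5:30 AM, out 10:52 AM→11:00 AM; 5 h 30 min − 75 min = 4 h 15 min
Thu: in 5:50 AM→6:00 AM, out 1:26 PM→1:30 PM; 7 h 30 min
Fri: in 8:52 AM→9:00 AM, out 7:41 PM→7:30 PM; 10 h 30 min
Sat: in 8:21 AM→8:30 AM, out 12:41 PM→12:30 PM; 4 h 0 min
Total credited: 26 h 15 min.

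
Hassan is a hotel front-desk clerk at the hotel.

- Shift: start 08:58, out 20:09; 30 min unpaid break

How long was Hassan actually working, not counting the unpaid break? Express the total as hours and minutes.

10 h 41 min

Shift: 08:58–20:09 = 11 h 11 min; less 30 min break → 10 h 41 min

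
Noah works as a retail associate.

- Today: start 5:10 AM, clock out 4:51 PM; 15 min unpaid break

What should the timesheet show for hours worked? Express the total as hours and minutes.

Today: 5:10 AM–4:51 PM = 11 h 41 min; less 15 min break → 11 h 26 min

11 h 26 min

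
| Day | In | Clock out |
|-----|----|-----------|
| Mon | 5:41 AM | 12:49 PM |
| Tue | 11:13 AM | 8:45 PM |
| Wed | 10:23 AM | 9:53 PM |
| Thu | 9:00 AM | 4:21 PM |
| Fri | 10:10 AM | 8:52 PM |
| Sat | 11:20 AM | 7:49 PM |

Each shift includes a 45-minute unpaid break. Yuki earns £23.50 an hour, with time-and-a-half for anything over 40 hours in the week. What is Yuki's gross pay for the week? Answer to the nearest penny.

Mon: 5:41 AM–12:49 PM = 7 h 8 min; less 45 min break → 6 h 23 min
Tue: 11:13 AM–8:45 PM = 9 h 32 min; less 45 min break → 8 h 47 min
Wed: 10:23 AM–9:53 PM = 11 h 30 min; less 45 min break → 10 h 45 min
Thu: 9:00 AM–4:21 PM = 7 h 21 min; less 45 min break → 6 h 36 min
Fri: 10:10 AM–8:52 PM = 10 h 42 min; less 45 min break → 9 h 57 min
Sat: 11:20 AM–7:49 PM = 8 h 29 min; less 45 min break → 7 h 44 min
Total worked: 50 h 12 min = 3012 min.
Regular 40 h 0 min = 2400 min at £23.50/h; overtime 10 h 12 min = 612 min at £35.25/h.
Pay = (2400 × £23.50 + 612 × £35.25) ÷ 60 = £1299.55.

£1299.55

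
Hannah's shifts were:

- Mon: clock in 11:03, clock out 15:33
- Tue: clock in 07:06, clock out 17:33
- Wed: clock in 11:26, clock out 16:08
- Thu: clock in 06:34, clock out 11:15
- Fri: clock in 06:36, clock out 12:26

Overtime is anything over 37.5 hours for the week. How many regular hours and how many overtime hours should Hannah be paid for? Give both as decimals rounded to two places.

Mon: 11:03–15:33 = 4 h 30 min
Tue: 07:06–17:33 = 10 h 27 min
Wed: 11:26–16:08 = 4 h 42 min
Thu: 06:34–11:15 = 4 h 41 min
Fri: 06:36–12:26 = 5 h 50 min
Total worked: 30 h 10 min = 30.17 h.
Threshold 37.5 h → overtime 0 h 0 min, regular 30 h 10 min.

Regular 30.17 hours, overtime 0.00 hours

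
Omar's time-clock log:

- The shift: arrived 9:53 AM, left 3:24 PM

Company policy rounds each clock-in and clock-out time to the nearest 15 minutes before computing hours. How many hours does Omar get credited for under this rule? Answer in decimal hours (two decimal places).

The shift: in 9:53 AM→10:00 AM, out 3:24 PM→3:30 PM; 5 h 30 min

5.50 hours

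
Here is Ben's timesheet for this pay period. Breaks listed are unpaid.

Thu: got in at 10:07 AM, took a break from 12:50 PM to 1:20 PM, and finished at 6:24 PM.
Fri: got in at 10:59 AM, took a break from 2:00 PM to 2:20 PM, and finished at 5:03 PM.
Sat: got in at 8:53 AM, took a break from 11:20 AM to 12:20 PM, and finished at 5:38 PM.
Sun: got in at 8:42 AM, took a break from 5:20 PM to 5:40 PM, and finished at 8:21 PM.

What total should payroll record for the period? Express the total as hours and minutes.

32 h 35 min

Thu: 10:07 AM–6:24 PM = 8 h 17 min; less 30 min break → 7 h 47 min
Fri: 10:59 AM–5:03 PM = 6 h 4 min; less 20 min break → 5 h 44 min
Sat: 8:53 AM–5:38 PM = 8 h 45 min; less 60 min break → 7 h 45 min
Sun: 8:42 AM–8:21 PM = 11 h 39 min; less 20 min break → 11 h 19 min
Total: 7 h 47 min + 5 h 44 min + 7 h 45 min + 11 h 19 min = 32 h 35 min.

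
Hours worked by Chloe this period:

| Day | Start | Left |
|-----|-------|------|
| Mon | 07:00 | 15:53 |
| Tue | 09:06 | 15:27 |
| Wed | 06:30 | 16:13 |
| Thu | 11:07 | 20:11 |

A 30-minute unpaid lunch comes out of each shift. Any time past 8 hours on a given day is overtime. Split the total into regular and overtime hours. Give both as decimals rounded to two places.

Regular 29.85 hours, overtime 2.17 hours

Mon: 07:00–15:53 = 8 h 53 min; less 30 min break → 8 h 23 min
Tue: 09:06–15:27 = 6 h 21 min; less 30 min break → 5 h 51 min
Wed: 06:30–16:13 = 9 h 43 min; less 30 min break → 9 h 13 min
Thu: 11:07–20:11 = 9 h 4 min; less 30 min break → 8 h 34 min
Mon reg 8 h 0 min / OT 0 h 23 min; Tue reg 5 h 51 min / OT 0 h 0 min; Wed reg 8 h 0 min / OT 1 h 13 min; Thu reg 8 h 0 min / OT 0 h 34 min.
Totals: regular 29 h 51 min, overtime 2 h 10 min.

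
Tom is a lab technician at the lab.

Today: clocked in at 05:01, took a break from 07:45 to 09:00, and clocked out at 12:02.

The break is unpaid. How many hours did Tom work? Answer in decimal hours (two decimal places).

5.77 hours

Today: 05:01–12:02 = 7 h 1 min; less 75 min break → 5 h 46 min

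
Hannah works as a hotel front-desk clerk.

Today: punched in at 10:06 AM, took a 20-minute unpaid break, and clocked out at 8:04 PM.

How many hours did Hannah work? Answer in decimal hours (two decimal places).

9.63 hours

Today: 10:06 AM–8:04 PM = 9 h 58 min; less 20 min break → 9 h 38 min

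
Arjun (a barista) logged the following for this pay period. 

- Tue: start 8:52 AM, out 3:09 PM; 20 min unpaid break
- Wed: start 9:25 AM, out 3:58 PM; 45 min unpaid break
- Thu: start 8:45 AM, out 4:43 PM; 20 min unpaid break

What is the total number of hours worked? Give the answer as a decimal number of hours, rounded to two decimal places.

19.38 hours

Tue: 8:52 AM–3:09 PM = 6 h 17 min; less 20 min break → 5 h 57 min
Wed: 9:25 AM–3:58 PM = 6 h 33 min; less 45 min break → 5 h 48 min
Thu: 8:45 AM–4:43 PM = 7 h 58 min; less 20 min break → 7 h 38 min
Total: 5 h 57 min + 5 h 48 min + 7 h 38 min = 19 h 23 min.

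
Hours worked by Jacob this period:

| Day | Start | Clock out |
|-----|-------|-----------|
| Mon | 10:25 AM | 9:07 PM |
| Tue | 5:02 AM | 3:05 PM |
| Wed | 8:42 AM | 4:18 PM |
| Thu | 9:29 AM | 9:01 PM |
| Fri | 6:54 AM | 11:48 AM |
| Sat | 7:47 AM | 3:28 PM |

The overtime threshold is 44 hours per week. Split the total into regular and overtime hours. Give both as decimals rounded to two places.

Regular 44.00 hours, overtime 8.47 hours

Mon: 10:25 AM–9:07 PM = 10 h 42 min
Tue: 5:02 AM–3:05 PM = 10 h 3 min
Wed: 8:42 AM–4:18 PM = 7 h 36 min
Thu: 9:29 AM–9:01 PM = 11 h 32 min
Fri: 6:54 AM–11:48 AM = 4 h 54 min
Sat: 7:47 AM–3:28 PM = 7 h 41 min
Total worked: 52 h 28 min = 52.47 h.
Threshold 44 h → overtime 8 h 28 min, regular 44 h 0 min.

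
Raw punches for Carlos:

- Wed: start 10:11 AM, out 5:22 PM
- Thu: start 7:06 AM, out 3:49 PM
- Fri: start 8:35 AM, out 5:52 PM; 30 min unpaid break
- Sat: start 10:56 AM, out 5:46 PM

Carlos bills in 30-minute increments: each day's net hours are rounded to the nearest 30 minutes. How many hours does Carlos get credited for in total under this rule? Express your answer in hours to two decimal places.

Wed: 10:11 AM–5:22 PM = 7 h 11 min → rounds to 7 h 0 min
Thu: 7:06 AM–3:49 PM = 8 h 43 min → rounds to 8 h 30 min
Fri: 8:35 AM–5:52 PM = 9 h 17 min − 30 min = 8 h 47 min → rounds to 9 h 0 min
Sat: 10:56 AM–5:46 PM = 6 h 50 min → rounds to 7 h 0 min
Total credited: 31 h 30 min.

31.50 hours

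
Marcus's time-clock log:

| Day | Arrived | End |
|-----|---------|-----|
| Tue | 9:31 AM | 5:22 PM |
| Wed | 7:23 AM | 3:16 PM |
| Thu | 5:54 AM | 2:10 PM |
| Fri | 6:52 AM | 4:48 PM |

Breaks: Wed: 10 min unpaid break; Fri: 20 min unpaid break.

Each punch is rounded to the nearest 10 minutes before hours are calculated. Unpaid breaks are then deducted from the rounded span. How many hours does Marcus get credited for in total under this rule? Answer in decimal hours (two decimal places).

Tue: in 9:31 AM→9:30 AM, out 5:22 PM→5:20 PM; 7 h 50 min
Wed: in 7:23 AM→7:20 AM, out 3:16 PM→3:20 PM; 8 h 0 min − 10 min = 7 h 50 min
Thu: in 5:54 AM→5:50 AM, out 2:10 PM→2:10 PM; 8 h 20 min
Fri: in 6:52 AM→6:50 AM, out 4:48 PM→4:50 PM; 10 h 0 min − 20 min = 9 h 40 min
Total credited: 33 h 40 min.

33.67 hours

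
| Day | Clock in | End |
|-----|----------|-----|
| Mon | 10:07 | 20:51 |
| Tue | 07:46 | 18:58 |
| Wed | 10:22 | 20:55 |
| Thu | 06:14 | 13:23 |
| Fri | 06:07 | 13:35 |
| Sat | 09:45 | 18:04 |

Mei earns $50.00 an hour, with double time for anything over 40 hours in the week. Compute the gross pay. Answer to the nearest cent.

Mon: 10:07–20:51 = 10 h 44 min
Tue: 07:46–18:58 = 11 h 12 min
Wed: 10:22–20:55 = 10 h 33 min
Thu: 06:14–13:23 = 7 h 9 min
Fri: 06:07–13:35 = 7 h 28 min
Sat: 09:45–18:04 = 8 h 19 min
Total worked: 55 h 25 min = 3325 min.
Regular 40 h 0 min = 2400 min at $50.00/h; overtime 15 h 25 min = 925 min at $100.00/h.
Pay = (2400 × $50.00 + 925 × $100.00) ÷ 60 = $3541.67.

$3541.67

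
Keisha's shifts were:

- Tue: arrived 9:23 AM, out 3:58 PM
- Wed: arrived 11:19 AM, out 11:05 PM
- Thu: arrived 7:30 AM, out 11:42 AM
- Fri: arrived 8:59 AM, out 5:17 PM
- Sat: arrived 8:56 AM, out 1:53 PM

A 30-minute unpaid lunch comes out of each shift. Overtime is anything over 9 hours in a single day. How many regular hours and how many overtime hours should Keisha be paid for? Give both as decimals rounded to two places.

Tue: 9:23 AM–3:58 PM = 6 h 35 min; less 30 min break → 6 h 5 min
Wed: 11:19 AM–11:05 PM = 11 h 46 min; less 30 min break → 11 h 16 min
Thu: 7:30 AM–11:42 AM = 4 h 12 min; less 30 min break → 3 h 42 min
Fri: 8:59 AM–5:17 PM = 8 h 18 min; less 30 min break → 7 h 48 min
Sat: 8:56 AM–1:53 PM = 4 h 57 min; less 30 min break → 4 h 27 min
Tue reg 6 h 5 min / OT 0 h 0 min; Wed reg 9 h 0 min / OT 2 h 16 min; Thu reg 3 h 42 min / OT 0 h 0 min; Fri reg 7 h 48 min / OT 0 h 0 min; Sat reg 4 h 27 min / OT 0 h 0 min.
Totals: regular 31 h 2 min, overtime 2 h 16 min.

Regular 31.03 hours, overtime 2.27 hours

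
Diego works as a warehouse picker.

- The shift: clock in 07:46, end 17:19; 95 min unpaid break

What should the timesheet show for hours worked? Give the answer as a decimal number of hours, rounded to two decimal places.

The shift: 07:46–17:19 = 9 h 33 min; less 95 min break → 7 h 58 min

7.97 hours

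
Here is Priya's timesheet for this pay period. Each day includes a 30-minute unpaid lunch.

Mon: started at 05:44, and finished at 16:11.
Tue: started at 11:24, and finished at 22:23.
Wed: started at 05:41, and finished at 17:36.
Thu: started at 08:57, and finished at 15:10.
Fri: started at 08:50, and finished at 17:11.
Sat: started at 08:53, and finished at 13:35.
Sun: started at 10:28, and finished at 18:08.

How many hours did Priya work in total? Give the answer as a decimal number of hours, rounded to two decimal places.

56.78 hours

Mon: 05:44–16:11 = 10 h 27 min; less 30 min break → 9 h 57 min
Tue: 11:24–22:23 = 10 h 59 min; less 30 min break → 10 h 29 min
Wed: 05:41–17:36 = 11 h 55 min; less 30 min break → 11 h 25 min
Thu: 08:57–15:10 = 6 h 13 min; less 30 min break → 5 h 43 min
Fri: 08:50–17:11 = 8 h 21 min; less 30 min break → 7 h 51 min
Sat: 08:53–13:35 = 4 h 42 min; less 30 min break → 4 h 12 min
Sun: 10:28–18:08 = 7 h 40 min; less 30 min break → 7 h 10 min
Total: 9 h 57 min + 10 h 29 min + 11 h 25 min + 5 h 43 min + 7 h 51 min + 4 h 12 min + 7 h 10 min = 56 h 47 min.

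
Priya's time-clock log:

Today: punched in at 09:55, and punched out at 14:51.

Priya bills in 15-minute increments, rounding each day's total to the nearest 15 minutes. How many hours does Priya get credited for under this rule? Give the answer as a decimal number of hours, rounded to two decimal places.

5.00 hours

Today: 09:55–14:51 = 4 h 56 min → rounds to 5 h 0 min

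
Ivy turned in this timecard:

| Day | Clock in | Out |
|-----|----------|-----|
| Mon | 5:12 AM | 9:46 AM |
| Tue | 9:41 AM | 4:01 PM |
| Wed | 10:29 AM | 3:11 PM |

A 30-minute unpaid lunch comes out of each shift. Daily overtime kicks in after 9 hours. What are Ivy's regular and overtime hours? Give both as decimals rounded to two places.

Regular 14.10 hours, overtime 0.00 hours

Mon: 5:12 AM–9:46 AM = 4 h 34 min; less 30 min break → 4 h 4 min
Tue: 9:41 AM–4:01 PM = 6 h 20 min; less 30 min break → 5 h 50 min
Wed: 10:29 AM–3:11 PM = 4 h 42 min; less 30 min break → 4 h 12 min
Mon reg 4 h 4 min / OT 0 h 0 min; Tue reg 5 h 50 min / OT 0 h 0 min; Wed reg 4 h 12 min / OT 0 h 0 min.
Totals: regular 14 h 6 min, overtime 0 h 0 min.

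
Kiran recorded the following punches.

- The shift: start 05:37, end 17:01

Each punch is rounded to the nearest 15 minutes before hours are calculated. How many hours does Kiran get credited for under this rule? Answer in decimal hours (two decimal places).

The shift: in 05:37→05:30, out 17:01→17:00; 11 h 30 min

11.50 hours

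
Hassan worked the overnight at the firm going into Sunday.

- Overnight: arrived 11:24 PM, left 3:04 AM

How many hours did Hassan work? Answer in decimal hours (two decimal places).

Overnight: 11:24 PM → midnight = 0 h 36 min; midnight → 3:04 AM = 3 h 4 min; span 3 h 40 min

3.67 hours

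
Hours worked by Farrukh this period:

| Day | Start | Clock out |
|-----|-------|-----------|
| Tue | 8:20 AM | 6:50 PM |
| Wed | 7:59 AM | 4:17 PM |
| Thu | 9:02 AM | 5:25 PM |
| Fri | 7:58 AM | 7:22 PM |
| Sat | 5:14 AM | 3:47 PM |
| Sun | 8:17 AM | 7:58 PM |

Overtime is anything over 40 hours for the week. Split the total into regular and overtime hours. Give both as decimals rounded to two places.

Regular 40.00 hours, overtime 20.82 hours

Tue: 8:20 AM–6:50 PM = 10 h 30 min
Wed: 7:59 AM–4:17 PM = 8 h 18 min
Thu: 9:02 AM–5:25 PM = 8 h 23 min
Fri: 7:58 AM–7:22 PM = 11 h 24 min
Sat: 5:14 AM–3:47 PM = 10 h 33 min
Sun: 8:17 AM–7:58 PM = 11 h 41 min
Total worked: 60 h 49 min = 60.82 h.
Threshold 40 h → overtime 20 h 49 min, regular 40 h 0 min.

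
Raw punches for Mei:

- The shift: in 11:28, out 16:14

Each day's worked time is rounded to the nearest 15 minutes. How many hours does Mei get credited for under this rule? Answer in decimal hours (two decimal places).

4.75 hours

The shift: 11:28–16:14 = 4 h 46 min → rounds to 4 h 45 min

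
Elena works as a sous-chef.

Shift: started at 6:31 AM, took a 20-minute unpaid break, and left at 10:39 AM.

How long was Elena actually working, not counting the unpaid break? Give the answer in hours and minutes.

3 h 48 min

Shift: 6:31 AM–10:39 AM = 4 h 8 min; less 20 min break → 3 h 48 min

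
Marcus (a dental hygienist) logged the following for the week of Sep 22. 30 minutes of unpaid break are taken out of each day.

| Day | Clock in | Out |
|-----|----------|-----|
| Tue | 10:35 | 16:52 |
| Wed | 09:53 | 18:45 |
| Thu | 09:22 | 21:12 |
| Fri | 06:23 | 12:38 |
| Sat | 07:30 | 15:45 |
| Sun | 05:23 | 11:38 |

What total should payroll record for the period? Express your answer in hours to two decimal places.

44.73 hours

Tue: 10:35–16:52 = 6 h 17 min; less 30 min break → 5 h 47 min
Wed: 09:53–18:45 = 8 h 52 min; less 30 min break → 8 h 22 min
Thu: 09:22–21:12 = 11 h 50 min; less 30 min break → 11 h 20 min
Fri: 06:23–12:38 = 6 h 15 min; less 30 min break → 5 h 45 min
Sat: 07:30–15:45 = 8 h 15 min; less 30 min break → 7 h 45 min
Sun: 05:23–11:38 = 6 h 15 min; less 30 min break → 5 h 45 min
Total: 5 h 47 min + 8 h 22 min + 11 h 20 min + 5 h 45 min + 7 h 45 min + 5 h 45 min = 44 h 44 min.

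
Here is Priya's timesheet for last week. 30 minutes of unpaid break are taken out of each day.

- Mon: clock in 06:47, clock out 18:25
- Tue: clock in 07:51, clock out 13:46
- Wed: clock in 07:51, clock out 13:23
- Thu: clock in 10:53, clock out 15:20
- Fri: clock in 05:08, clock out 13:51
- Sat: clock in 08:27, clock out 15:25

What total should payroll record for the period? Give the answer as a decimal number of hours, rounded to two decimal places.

Mon: 06:47–18:25 = 11 h 38 min; less 30 min break → 11 h 8 min
Tue: 07:51–13:46 = 5 h 55 min; less 30 min break → 5 h 25 min
Wed: 07:51–13:23 = 5 h 32 min; less 30 min break → 5 h 2 min
Thu: 10:53–15:20 = 4 h 27 min; less 30 min break → 3 h 57 min
Fri: 05:08–13:51 = 8 h 43 min; less 30 min break → 8 h 13 min
Sat: 08:27–15:25 = 6 h 58 min; less 30 min break → 6 h 28 min
Total: 11 h 8 min + 5 h 25 min + 5 h 2 min + 3 h 57 min + 8 h 13 min + 6 h 28 min = 40 h 13 min.

40.22 hours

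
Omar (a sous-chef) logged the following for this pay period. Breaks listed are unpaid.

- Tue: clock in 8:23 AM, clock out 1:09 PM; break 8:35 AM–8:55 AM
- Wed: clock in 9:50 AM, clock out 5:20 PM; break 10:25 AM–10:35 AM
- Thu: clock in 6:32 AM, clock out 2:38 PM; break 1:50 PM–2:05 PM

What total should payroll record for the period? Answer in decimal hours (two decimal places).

Tue: 8:23 AM–1:09 PM = 4 h 46 min; less 20 min break → 4 h 26 min
Wed: 9:50 AM–5:20 PM = 7 h 30 min; less 10 min break → 7 h 20 min
Thu: 6:32 AM–2:38 PM = 8 h 6 min; less 15 min break → 7 h 51 min
Total: 4 h 26 min + 7 h 20 min + 7 h 51 min = 19 h 37 min.

19.62 hours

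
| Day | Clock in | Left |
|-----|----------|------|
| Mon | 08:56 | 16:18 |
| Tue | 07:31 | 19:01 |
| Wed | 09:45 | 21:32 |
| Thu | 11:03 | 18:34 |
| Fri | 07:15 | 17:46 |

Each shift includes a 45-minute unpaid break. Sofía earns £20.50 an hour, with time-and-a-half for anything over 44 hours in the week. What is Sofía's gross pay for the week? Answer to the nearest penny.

£930.70

Mon: 08:56–16:18 = 7 h 22 min; less 45 min break → 6 h 37 min
Tue: 07:31–19:01 = 11 h 30 min; less 45 min break → 10 h 45 min
Wed: 09:45–21:32 = 11 h 47 min; less 45 min break → 11 h 2 min
Thu: 11:03–18:34 = 7 h 31 min; less 45 min break → 6 h 46 min
Fri: 07:15–17:46 = 10 h 31 min; less 45 min break → 9 h 46 min
Total worked: 44 h 56 min = 2696 min.
Regular 44 h 0 min = 2640 min at £20.50/h; overtime 0 h 56 min = 56 min at £30.75/h.
Pay = (2640 × £20.50 + 56 × £30.75) ÷ 60 = £930.70.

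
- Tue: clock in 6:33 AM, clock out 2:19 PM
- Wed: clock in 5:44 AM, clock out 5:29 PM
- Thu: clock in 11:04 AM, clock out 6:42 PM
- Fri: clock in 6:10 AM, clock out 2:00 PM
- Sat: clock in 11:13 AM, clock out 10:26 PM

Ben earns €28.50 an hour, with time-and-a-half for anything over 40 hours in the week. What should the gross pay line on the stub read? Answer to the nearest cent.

€1405.05

Tue: 6:33 AM–2:19 PM = 7 h 46 min
Wed: 5:44 AM–5:29 PM = 11 h 45 min
Thu: 11:04 AM–6:42 PM = 7 h 38 min
Fri: 6:10 AM–2:00 PM = 7 h 50 min
Sat: 11:13 AM–10:26 PM = 11 h 13 min
Total worked: 46 h 12 min = 2772 min.
Regular 40 h 0 min = 2400 min at €28.50/h; overtime 6 h 12 min = 372 min at €42.75/h.
Pay = (2400 × €28.50 + 372 × €42.75) ÷ 60 = €1405.05.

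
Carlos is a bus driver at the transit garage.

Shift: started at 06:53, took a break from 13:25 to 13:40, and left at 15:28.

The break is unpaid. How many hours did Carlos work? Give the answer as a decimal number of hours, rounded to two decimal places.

8.33 hours

Shift: 06:53–15:28 = 8 h 35 min; less 15 min break → 8 h 20 min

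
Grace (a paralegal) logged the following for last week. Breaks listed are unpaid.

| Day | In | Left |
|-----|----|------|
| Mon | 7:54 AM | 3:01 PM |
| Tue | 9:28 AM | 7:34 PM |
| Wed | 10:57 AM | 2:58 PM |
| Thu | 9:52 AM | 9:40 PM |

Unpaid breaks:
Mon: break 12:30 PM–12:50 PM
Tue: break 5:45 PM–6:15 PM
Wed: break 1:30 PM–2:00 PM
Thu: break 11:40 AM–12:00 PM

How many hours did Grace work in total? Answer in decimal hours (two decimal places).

Mon: 7:54 AM–3:01 PM = 7 h 7 min; less 20 min break → 6 h 47 min
Tue: 9:28 AM–7:34 PM = 10 h 6 min; less 30 min break → 9 h 36 min
Wed: 10:57 AM–2:58 PM = 4 h 1 min; less 30 min break → 3 h 31 min
Thu: 9:52 AM–9:40 PM = 11 h 48 min; less 20 min break → 11 h 28 min
Total: 6 h 47 min + 9 h 36 min + 3 h 31 min + 11 h 28 min = 31 h 22 min.

31.37 hours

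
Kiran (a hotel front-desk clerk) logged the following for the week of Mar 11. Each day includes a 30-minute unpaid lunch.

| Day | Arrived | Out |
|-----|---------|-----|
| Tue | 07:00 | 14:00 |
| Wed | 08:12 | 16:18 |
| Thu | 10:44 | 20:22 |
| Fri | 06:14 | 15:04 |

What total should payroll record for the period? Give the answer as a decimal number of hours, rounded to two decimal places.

31.57 hours

Tue: 07:00–14:00 = 7 h 0 min; less 30 min break → 6 h 30 min
Wed: 08:12–16:18 = 8 h 6 min; less 30 min break → 7 h 36 min
Thu: 10:44–20:22 = 9 h 38 min; less 30 min break → 9 h 8 min
Fri: 06:14–15:04 = 8 h 50 min; less 30 min break → 8 h 20 min
Total: 6 h 30 min + 7 h 36 min + 9 h 8 min + 8 h 20 min = 31 h 34 min.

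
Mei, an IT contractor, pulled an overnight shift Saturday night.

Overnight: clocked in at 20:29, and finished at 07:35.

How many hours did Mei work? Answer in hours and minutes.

11 h 6 min

Overnight: 20:29 → midnight = 3 h 31 min; midnight → 07:35 = 7 h 35 min; span 11 h 6 min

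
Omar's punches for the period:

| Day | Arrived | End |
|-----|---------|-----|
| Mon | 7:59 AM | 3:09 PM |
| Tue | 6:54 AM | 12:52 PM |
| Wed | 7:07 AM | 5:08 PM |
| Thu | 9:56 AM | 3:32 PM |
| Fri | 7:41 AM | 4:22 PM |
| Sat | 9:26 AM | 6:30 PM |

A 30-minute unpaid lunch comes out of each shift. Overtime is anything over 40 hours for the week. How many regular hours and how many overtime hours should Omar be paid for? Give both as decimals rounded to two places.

Mon: 7:59 AM–3:09 PM = 7 h 10 min; less 30 min break → 6 h 40 min
Tue: 6:54 AM–12:52 PM = 5 h 58 min; less 30 min break → 5 h 28 min
Wed: 7:07 AM–5:08 PM = 10 h 1 min; less 30 min break → 9 h 31 min
Thu: 9:56 AM–3:32 PM = 5 h 36 min; less 30 min break → 5 h 6 min
Fri: 7:41 AM–4:22 PM = 8 h 41 min; less 30 min break → 8 h 11 min
Sat: 9:26 AM–6:30 PM = 9 h 4 min; less 30 min break → 8 h 34 min
Total worked: 43 h 30 min = 43.50 h.
Threshold 40 h → overtime 3 h 30 min, regular 40 h 0 min.

Regular 40.00 hours, overtime 3.50 hours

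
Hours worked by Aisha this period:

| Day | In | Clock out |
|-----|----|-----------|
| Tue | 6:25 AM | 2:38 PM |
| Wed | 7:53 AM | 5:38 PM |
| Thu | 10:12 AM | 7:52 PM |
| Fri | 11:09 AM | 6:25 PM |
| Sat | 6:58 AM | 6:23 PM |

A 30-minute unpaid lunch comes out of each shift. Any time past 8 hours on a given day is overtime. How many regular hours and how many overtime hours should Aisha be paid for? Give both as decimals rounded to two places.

Regular 38.48 hours, overtime 5.33 hours

Tue: 6:25 AM–2:38 PM = 8 h 13 min; less 30 min break → 7 h 43 min
Wed: 7:53 AM–5:38 PM = 9 h 45 min; less 30 min break → 9 h 15 min
Thu: 10:12 AM–7:52 PM = 9 h 40 min; less 30 min break → 9 h 10 min
Fri: 11:09 AM–6:25 PM = 7 h 16 min; less 30 min break → 6 h 46 min
Sat: 6:58 AM–6:23 PM = 11 h 25 min; less 30 min break → 10 h 55 min
Tue reg 7 h 43 min / OT 0 h 0 min; Wed reg 8 h 0 min / OT 1 h 15 min; Thu reg 8 h 0 min / OT 1 h 10 min; Fri reg 6 h 46 min / OT 0 h 0 min; Sat reg 8 h 0 min / OT 2 h 55 min.
Totals: regular 38 h 29 min, overtime 5 h 20 min.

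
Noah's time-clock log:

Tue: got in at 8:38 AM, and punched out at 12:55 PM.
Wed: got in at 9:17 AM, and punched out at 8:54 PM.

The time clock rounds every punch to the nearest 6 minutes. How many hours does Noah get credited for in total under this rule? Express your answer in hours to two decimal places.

Tue: in 8:38 AM→8:36 AM, out 12:55 PM→12:54 PM; 4 h 18 min
Wed: in 9:17 AM→9:18 AM, out 8:54 PM→8:54 PM; 11 h 36 min
Total credited: 15 h 54 min.

15.90 hours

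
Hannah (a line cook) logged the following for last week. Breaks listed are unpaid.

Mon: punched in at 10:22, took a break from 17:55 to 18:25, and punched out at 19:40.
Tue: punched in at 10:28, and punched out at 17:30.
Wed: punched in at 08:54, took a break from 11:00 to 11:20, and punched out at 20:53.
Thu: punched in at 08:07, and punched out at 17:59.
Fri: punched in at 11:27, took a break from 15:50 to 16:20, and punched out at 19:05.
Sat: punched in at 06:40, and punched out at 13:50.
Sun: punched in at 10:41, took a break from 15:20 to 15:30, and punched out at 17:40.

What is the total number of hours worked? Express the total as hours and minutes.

58 h 28 min

Mon: 10:22–19:40 = 9 h 18 min; less 30 min break → 8 h 48 min
Tue: 10:28–17:30 = 7 h 2 min
Wed: 08:54–20:53 = 11 h 59 min; less 20 min break → 11 h 39 min
Thu: 08:07–17:59 = 9 h 52 min
Fri: 11:27–19:05 = 7 h 38 min; less 30 min break → 7 h 8 min
Sat: 06:40–13:50 = 7 h 10 min
Sun: 10:41–17:40 = 6 h 59 min; less 10 min break → 6 h 49 min
Total: 8 h 48 min + 7 h 2 min + 11 h 39 min + 9 h 52 min + 7 h 8 min + 7 h 10 min + 6 h 49 min = 58 h 28 min.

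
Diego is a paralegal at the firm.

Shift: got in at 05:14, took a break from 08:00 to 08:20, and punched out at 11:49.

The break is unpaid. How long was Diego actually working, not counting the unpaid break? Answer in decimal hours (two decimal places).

6.25 hours

Shift: 05:14–11:49 = 6 h 35 min; less 20 min break → 6 h 15 min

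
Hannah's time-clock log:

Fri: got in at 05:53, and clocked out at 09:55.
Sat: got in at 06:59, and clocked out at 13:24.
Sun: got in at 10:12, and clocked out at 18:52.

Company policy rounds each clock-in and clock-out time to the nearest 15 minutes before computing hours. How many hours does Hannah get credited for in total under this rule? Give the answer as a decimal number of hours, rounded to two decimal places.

19.00 hours

Fri: in 05:53→06:00, out 09:55→10:00; 4 h 0 min
Sat: in 06:59→07:00, out 13:24→13:30; 6 h 30 min
Sun: in 10:12→10:15, out 18:52→18:45; 8 h 30 min
Total credited: 19 h 0 min.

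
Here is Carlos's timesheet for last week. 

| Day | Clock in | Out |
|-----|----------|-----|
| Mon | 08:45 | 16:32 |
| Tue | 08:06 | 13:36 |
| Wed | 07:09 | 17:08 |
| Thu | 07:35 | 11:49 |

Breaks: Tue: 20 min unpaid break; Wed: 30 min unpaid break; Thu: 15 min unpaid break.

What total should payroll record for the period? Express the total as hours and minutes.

26 h 25 min

Mon: 08:45–16:32 = 7 h 47 min
Tue: 08:06–13:36 = 5 h 30 min; less 20 min break → 5 h 10 min
Wed: 07:09–17:08 = 9 h 59 min; less 30 min break → 9 h 29 min
Thu: 07:35–11:49 = 4 h 14 min; less 15 min break → 3 h 59 min
Total: 7 h 47 min + 5 h 10 min + 9 h 29 min + 3 h 59 min = 26 h 25 min.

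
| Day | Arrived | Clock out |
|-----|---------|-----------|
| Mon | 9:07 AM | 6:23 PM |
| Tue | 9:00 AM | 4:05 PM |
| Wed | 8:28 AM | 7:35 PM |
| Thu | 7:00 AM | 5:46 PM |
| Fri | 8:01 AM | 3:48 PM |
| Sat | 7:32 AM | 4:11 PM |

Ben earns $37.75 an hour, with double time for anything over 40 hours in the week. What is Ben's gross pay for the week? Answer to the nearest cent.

$2617.33

Mon: 9:07 AM–6:23 PM = 9 h 16 min
Tue: 9:00 AM–4:05 PM = 7 h 5 min
Wed: 8:28 AM–7:35 PM = 11 h 7 min
Thu: 7:00 AM–5:46 PM = 10 h 46 min
Fri: 8:01 AM–3:48 PM = 7 h 47 min
Sat: 7:32 AM–4:11 PM = 8 h 39 min
Total worked: 54 h 40 min = 3280 min.
Regular 40 h 0 min = 2400 min at $37.75/h; overtime 14 h 40 min = 880 min at $75.50/h.
Pay = (2400 × $37.75 + 880 × $75.50) ÷ 60 = $2617.33.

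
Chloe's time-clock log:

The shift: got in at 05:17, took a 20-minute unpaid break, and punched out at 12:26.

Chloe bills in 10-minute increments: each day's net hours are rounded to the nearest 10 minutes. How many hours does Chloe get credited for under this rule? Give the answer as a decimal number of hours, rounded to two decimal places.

6.83 hours

The shift: 05:17–12:26 = 7 h 9 min − 20 min = 6 h 49 min → rounds to 6 h 50 min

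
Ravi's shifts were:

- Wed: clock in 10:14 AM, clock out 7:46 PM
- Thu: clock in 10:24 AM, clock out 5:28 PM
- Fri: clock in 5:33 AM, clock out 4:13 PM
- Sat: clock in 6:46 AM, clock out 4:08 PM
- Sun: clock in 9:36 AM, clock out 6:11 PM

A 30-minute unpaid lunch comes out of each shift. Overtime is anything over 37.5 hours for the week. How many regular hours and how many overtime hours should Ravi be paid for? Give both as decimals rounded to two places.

Wed: 10:14 AM–7:46 PM = 9 h 32 min; less 30 min break → 9 h 2 min
Thu: 10:24 AM–5:28 PM = 7 h 4 min; less 30 min break → 6 h 34 min
Fri: 5:33 AM–4:13 PM = 10 h 40 min; less 30 min break → 10 h 10 min
Sat: 6:46 AM–4:08 PM = 9 h 22 min; less 30 min break → 8 h 52 min
Sun: 9:36 AM–6:11 PM = 8 h 35 min; less 30 min break → 8 h 5 min
Total worked: 42 h 43 min = 42.72 h.
Threshold 37.5 h → overtime 5 h 13 min, regular 37 h 30 min.

Regular 37.50 hours, overtime 5.22 hours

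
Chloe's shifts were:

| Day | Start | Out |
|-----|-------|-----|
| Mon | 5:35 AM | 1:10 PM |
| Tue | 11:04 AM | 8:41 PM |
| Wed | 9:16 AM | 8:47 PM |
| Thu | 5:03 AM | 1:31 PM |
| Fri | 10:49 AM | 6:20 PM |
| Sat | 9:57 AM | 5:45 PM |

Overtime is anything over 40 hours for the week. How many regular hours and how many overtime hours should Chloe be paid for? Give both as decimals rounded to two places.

Mon: 5:35 AM–1:10 PM = 7 h 35 min
Tue: 11:04 AM–8:41 PM = 9 h 37 min
Wed: 9:16 AM–8:47 PM = 11 h 31 min
Thu: 5:03 AM–1:31 PM = 8 h 28 min
Fri: 10:49 AM–6:20 PM = 7 h 31 min
Sat: 9:57 AM–5:45 PM = 7 h 48 min
Total worked: 52 h 30 min = 52.50 h.
Threshold 40 h → overtime 12 h 30 min, regular 40 h 0 min.

Regular 40.00 hours, overtime 12.50 hours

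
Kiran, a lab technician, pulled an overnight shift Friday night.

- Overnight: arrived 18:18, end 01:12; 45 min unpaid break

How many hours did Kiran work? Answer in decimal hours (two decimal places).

Overnight: 18:18 → midnight = 5 h 42 min; midnight → 01:12 = 1 h 12 min; span 6 h 54 min; less 45 min break → 6 h 9 min

6.15 hours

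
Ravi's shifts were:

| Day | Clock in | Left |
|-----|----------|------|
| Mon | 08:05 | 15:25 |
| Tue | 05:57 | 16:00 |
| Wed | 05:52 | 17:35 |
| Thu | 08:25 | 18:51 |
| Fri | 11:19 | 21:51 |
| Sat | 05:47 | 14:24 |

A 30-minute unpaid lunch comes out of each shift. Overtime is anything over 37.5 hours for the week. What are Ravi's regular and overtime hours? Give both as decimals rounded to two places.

Regular 37.50 hours, overtime 18.18 hours

Mon: 08:05–15:25 = 7 h 20 min; less 30 min break → 6 h 50 min
Tue: 05:57–16:00 = 10 h 3 min; less 30 min break → 9 h 33 min
Wed: 05:52–17:35 = 11 h 43 min; less 30 min break → 11 h 13 min
Thu: 08:25–18:51 = 10 h 26 min; less 30 min break → 9 h 56 min
Fri: 11:19–21:51 = 10 h 32 min; less 30 min break → 10 h 2 min
Sat: 05:47–14:24 = 8 h 37 min; less 30 min break → 8 h 7 min
Total worked: 55 h 41 min = 55.68 h.
Threshold 37.5 h → overtime 18 h 11 min, regular 37 h 30 min.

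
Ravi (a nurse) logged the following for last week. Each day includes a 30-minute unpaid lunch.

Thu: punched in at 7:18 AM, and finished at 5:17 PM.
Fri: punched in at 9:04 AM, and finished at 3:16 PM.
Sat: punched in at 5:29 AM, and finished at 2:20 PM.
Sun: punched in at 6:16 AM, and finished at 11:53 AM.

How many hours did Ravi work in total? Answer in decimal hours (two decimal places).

Thu: 7:18 AM–5:17 PM = 9 h 59 min; less 30 min break → 9 h 29 min
Fri: 9:04 AM–3:16 PM = 6 h 12 min; less 30 min break → 5 h 42 min
Sat: 5:29 AM–2:20 PM = 8 h 51 min; less 30 min break → 8 h 21 min
Sun: 6:16 AM–11:53 AM = 5 h 37 min; less 30 min break → 5 h 7 min
Total: 9 h 29 min + 5 h 42 min + 8 h 21 min + 5 h 7 min = 28 h 39 min.

28.65 hours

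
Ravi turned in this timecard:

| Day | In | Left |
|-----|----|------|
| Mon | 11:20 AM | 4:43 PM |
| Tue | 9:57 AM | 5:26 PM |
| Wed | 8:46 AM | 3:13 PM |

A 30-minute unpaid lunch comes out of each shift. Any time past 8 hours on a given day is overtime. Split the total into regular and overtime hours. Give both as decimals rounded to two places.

Mon: 11:20 AM–4:43 PM = 5 h 23 min; less 30 min break → 4 h 53 min
Tue: 9:57 AM–5:26 PM = 7 h 29 min; less 30 min break → 6 h 59 min
Wed: 8:46 AM–3:13 PM = 6 h 27 min; less 30 min break → 5 h 57 min
Mon reg 4 h 53 min / OT 0 h 0 min; Tue reg 6 h 59 min / OT 0 h 0 min; Wed reg 5 h 57 min / OT 0 h 0 min.
Totals: regular 17 h 49 min, overtime 0 h 0 min.

Regular 17.82 hours, overtime 0.00 hours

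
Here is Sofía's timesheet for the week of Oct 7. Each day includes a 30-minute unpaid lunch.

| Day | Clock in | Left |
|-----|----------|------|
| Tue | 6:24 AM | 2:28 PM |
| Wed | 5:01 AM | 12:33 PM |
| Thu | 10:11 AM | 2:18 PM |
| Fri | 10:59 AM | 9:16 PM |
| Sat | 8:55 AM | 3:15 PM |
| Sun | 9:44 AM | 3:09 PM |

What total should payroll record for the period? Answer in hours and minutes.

Tue: 6:24 AM–2:28 PM = 8 h 4 min; less 30 min break → 7 h 34 min
Wed: 5:01 AM–12:33 PM = 7 h 32 min; less 30 min break → 7 h 2 min
Thu: 10:11 AM–2:18 PM = 4 h 7 min; less 30 min break → 3 h 37 min
Fri: 10:59 AM–9:16 PM = 10 h 17 min; less 30 min break → 9 h 47 min
Sat: 8:55 AM–3:15 PM = 6 h 20 min; less 30 min break → 5 h 50 min
Sun: 9:44 AM–3:09 PM = 5 h 25 min; less 30 min break → 4 h 55 min
Total: 7 h 34 min + 7 h 2 min + 3 h 37 min + 9 h 47 min + 5 h 50 min + 4 h 55 min = 38 h 45 min.

38 h 45 min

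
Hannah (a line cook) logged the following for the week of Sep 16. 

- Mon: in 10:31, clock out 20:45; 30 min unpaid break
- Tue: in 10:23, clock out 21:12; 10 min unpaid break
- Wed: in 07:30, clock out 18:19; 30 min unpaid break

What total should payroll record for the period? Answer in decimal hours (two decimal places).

Mon: 10:31–20:45 = 10 h 14 min; less 30 min break → 9 h 44 min
Tue: 10:23–21:12 = 10 h 49 min; less 10 min break → 10 h 39 min
Wed: 07:30–18:19 = 10 h 49 min; less 30 min break → 10 h 19 min
Total: 9 h 44 min + 10 h 39 min + 10 h 19 min = 30 h 42 min.

30.70 hours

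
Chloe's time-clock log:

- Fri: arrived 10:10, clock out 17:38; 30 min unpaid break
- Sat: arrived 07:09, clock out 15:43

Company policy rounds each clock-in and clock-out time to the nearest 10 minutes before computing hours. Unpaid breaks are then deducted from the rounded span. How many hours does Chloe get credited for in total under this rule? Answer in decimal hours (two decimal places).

Fri: in 10:10→10:10, out 17:38→17:40; 7 h 30 min − 30 min = 7 h 0 min
Sat: in 07:09→07:10, out 15:43→15:40; 8 h 30 min
Total credited: 15 h 30 min.

15.50 hours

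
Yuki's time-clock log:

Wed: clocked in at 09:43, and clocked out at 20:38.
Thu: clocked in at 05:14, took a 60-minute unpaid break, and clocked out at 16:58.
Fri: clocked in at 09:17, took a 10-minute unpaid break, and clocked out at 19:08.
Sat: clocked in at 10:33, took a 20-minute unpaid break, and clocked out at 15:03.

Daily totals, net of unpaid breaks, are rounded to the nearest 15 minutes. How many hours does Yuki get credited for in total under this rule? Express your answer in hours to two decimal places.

Wed: 09:43–20:38 = 10 h 55 min → rounds to 11 h 0 min
Thu: 05:14–16:58 = 11 h 44 min − 60 min = 10 h 44 min → rounds to 10 h 45 min
Fri: 09:17–19:08 = 9 h 51 min − 10 min = 9 h 41 min → rounds to 9 h 45 min
Sat: 10:33–15:03 = 4 h 30 min − 20 min = 4 h 10 min → rounds to 4 h 15 min
Total credited: 35 h 45 min.

35.75 hours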